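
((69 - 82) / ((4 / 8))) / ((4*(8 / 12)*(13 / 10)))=-7.50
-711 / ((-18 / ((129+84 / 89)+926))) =7424341 / 178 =41709.78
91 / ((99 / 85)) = 7735 / 99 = 78.13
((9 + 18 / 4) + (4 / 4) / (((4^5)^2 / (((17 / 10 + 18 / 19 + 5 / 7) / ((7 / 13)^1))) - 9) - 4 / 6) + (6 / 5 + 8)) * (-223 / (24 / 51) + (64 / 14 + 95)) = -139342571824330701 / 16399623583280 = -8496.69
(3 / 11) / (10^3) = 3 / 11000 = 0.00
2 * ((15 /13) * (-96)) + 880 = 8560 /13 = 658.46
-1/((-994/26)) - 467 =-466.97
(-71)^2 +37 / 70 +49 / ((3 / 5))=1075871 / 210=5123.20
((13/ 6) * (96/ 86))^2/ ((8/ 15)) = 20280/ 1849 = 10.97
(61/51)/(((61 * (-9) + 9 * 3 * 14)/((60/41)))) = -1220/119187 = -0.01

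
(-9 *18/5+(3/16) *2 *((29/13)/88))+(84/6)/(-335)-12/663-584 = -32129788567/52120640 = -616.45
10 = 10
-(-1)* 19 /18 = 19 /18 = 1.06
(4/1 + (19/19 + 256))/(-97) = -261/97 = -2.69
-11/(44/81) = -81/4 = -20.25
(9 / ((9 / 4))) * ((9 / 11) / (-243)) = -4 / 297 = -0.01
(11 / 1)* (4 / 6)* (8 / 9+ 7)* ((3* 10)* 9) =15620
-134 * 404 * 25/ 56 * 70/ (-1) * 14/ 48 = 5921125/ 12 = 493427.08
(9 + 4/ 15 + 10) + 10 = 29.27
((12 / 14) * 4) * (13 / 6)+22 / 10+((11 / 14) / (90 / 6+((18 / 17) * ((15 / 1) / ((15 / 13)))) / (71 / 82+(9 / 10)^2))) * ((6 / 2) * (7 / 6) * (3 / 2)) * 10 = 288644611 / 25307380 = 11.41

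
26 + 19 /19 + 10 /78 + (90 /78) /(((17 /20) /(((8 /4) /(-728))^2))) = 595768489 /21961212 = 27.13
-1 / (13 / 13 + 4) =-1 / 5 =-0.20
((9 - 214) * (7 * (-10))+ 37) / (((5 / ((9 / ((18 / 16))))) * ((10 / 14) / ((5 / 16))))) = 100709 / 10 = 10070.90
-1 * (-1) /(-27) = -1 /27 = -0.04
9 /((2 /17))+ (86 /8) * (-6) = 12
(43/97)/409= 43/39673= 0.00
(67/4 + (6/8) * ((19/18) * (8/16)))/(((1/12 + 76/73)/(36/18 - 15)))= -781027/3940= -198.23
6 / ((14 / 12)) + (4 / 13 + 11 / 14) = 1135 / 182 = 6.24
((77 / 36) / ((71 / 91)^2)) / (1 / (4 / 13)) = 49049 / 45369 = 1.08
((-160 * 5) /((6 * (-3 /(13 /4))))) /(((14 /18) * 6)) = 650 /21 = 30.95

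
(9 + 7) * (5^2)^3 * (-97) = -24250000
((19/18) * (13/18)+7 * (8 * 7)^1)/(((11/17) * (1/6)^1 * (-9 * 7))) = -2163335/37422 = -57.81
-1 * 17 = -17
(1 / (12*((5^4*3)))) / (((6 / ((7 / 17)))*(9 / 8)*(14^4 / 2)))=1 / 7084665000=0.00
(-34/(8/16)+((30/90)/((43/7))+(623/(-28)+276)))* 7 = 671125/516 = 1300.63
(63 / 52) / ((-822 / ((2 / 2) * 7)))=-147 / 14248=-0.01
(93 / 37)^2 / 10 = 8649 / 13690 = 0.63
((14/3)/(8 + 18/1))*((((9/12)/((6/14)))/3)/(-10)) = -49/4680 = -0.01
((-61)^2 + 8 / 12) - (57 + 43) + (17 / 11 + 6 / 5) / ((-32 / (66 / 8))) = 6952241 / 1920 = 3620.96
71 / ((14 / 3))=213 / 14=15.21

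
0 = 0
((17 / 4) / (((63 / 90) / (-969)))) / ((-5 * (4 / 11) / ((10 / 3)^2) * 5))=302005 / 42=7190.60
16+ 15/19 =319/19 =16.79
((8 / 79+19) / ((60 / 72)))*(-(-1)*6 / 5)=54324 / 1975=27.51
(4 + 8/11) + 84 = 976/11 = 88.73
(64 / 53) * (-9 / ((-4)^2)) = -0.68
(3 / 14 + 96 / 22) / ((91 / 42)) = 2115 / 1001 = 2.11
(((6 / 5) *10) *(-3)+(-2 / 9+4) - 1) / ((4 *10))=-299 / 360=-0.83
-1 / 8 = -0.12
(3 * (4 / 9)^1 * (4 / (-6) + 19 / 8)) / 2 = 41 / 36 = 1.14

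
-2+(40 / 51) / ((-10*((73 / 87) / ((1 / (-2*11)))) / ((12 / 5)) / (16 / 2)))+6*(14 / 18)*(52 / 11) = 4124414 / 204765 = 20.14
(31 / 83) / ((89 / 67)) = 2077 / 7387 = 0.28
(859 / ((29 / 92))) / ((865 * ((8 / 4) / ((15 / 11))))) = 118542 / 55187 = 2.15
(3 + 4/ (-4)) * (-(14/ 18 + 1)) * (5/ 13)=-160/ 117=-1.37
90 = 90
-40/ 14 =-20/ 7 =-2.86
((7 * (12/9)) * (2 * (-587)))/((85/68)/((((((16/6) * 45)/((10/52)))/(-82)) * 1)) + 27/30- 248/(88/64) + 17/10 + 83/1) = 752111360/6515851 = 115.43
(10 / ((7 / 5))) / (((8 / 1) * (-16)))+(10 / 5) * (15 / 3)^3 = 111975 / 448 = 249.94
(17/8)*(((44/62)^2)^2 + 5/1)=82481637/7388168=11.16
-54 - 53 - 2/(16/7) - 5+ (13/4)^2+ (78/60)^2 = -100.62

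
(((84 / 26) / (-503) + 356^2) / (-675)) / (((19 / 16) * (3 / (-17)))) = 895.96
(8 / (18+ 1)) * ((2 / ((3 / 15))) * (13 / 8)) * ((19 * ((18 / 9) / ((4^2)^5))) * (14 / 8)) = 455 / 1048576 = 0.00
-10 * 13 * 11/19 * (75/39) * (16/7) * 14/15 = -17600/57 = -308.77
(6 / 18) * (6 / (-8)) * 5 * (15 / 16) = -75 / 64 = -1.17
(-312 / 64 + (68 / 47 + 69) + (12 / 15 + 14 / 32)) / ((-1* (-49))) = 251203 / 184240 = 1.36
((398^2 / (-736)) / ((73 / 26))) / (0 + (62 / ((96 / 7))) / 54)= -333598824 / 364343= -915.62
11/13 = 0.85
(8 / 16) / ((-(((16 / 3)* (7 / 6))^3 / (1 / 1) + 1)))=-729 / 352690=-0.00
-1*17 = -17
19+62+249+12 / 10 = 1656 / 5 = 331.20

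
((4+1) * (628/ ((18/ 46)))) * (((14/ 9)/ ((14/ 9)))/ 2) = 36110/ 9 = 4012.22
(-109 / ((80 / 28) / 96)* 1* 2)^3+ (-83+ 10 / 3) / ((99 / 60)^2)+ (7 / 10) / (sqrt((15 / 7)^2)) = -320978879142362411 / 816750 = -392995260657.93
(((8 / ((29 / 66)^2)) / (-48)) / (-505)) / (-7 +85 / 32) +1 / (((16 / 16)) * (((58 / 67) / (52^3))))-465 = 161961.48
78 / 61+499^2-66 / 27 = 136700909 / 549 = 248999.83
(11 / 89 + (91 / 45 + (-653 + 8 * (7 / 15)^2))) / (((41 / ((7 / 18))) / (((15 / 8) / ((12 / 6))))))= -90989269 / 15763680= -5.77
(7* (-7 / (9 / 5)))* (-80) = 19600 / 9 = 2177.78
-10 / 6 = -5 / 3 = -1.67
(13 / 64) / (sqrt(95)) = 13*sqrt(95) / 6080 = 0.02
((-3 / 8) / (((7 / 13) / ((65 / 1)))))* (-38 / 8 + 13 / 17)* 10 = 3434925 / 1904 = 1804.06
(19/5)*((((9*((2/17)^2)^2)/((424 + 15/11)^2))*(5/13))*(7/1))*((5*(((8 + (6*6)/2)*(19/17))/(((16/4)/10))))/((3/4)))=0.00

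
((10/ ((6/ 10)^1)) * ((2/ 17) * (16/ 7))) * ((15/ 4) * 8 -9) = 1600/ 17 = 94.12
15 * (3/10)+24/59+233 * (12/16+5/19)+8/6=3259499/13452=242.31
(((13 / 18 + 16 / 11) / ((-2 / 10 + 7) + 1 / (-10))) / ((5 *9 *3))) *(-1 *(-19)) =8189 / 179091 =0.05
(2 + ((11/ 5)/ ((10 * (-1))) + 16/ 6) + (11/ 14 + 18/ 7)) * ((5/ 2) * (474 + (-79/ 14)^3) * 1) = 3308806849/ 576240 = 5742.06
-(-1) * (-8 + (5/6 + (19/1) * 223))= 25379/6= 4229.83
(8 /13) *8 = 64 /13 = 4.92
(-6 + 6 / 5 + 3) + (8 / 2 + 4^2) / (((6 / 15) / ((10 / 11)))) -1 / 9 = 21554 / 495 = 43.54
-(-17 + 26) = -9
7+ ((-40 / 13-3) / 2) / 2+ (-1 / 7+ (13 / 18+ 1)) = 23129 / 3276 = 7.06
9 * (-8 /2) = -36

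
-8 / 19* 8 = -64 / 19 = -3.37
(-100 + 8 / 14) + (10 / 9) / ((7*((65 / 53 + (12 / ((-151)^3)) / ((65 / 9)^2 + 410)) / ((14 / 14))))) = -99.30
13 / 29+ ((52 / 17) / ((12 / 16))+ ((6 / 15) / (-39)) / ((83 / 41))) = 36079099 / 7979205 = 4.52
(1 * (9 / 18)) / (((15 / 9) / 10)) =3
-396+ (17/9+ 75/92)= -325649/828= -393.30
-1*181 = -181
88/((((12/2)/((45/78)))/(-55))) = -6050/13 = -465.38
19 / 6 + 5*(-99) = -2951 / 6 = -491.83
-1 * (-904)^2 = -817216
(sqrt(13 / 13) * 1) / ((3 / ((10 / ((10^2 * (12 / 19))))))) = 19 / 360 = 0.05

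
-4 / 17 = -0.24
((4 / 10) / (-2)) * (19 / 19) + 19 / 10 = 17 / 10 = 1.70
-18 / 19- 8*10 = -1538 / 19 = -80.95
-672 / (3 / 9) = -2016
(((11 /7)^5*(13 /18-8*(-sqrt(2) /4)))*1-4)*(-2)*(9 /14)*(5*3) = -43483770*sqrt(2) /117649-13253385 /235298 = -579.03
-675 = -675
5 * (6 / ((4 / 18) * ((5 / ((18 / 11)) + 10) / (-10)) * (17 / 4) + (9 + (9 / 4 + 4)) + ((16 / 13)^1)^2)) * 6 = 3942432 / 340183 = 11.59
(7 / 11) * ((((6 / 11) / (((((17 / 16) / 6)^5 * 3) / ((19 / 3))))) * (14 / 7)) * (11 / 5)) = 1445927583744 / 78092135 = 18515.66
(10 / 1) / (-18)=-5 / 9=-0.56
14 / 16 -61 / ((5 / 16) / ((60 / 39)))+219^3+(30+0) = 1092331715 / 104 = 10503189.57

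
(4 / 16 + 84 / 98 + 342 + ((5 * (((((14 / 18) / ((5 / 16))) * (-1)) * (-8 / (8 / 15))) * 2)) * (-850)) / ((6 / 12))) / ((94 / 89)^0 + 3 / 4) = -362470.61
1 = 1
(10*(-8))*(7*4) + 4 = -2236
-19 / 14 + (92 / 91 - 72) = -1881 / 26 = -72.35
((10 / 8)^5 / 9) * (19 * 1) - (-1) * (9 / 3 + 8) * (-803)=-81345553 / 9216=-8826.56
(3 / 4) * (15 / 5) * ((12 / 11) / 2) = 27 / 22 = 1.23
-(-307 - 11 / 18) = 5537 / 18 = 307.61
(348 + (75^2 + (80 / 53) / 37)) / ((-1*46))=-129.85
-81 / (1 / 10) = -810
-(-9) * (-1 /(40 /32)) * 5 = -36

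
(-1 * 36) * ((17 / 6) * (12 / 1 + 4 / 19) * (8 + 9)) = -402288 / 19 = -21173.05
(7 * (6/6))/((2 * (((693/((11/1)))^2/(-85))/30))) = -425/189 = -2.25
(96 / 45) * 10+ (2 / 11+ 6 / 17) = 12268 / 561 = 21.87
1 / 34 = 0.03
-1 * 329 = -329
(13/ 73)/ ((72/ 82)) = 533/ 2628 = 0.20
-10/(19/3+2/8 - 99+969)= -120/10519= -0.01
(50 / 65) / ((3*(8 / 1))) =5 / 156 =0.03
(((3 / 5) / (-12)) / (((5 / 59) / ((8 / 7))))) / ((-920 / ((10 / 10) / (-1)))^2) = -59 / 74060000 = -0.00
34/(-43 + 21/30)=-340/423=-0.80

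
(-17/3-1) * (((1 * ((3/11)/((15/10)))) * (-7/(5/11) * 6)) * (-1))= -112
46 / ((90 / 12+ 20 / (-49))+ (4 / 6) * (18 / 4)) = 196 / 43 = 4.56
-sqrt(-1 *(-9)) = -3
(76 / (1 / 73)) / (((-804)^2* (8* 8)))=1387 / 10342656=0.00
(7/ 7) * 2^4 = 16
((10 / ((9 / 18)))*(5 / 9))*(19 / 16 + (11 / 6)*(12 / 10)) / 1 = 1355 / 36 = 37.64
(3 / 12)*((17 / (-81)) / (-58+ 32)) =17 / 8424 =0.00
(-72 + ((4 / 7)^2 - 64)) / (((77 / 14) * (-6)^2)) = -1108 / 1617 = -0.69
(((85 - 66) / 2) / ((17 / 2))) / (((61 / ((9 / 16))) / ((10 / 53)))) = 855 / 439688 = 0.00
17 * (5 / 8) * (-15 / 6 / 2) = -425 / 32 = -13.28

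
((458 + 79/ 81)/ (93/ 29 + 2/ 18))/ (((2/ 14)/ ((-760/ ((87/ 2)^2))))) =-388.91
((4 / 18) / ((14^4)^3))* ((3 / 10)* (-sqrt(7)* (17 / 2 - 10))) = sqrt(7) / 566939123752960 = 0.00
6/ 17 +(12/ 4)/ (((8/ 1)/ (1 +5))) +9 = 789/ 68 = 11.60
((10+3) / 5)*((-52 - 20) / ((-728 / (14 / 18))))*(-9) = -9 / 5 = -1.80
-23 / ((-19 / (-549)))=-12627 / 19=-664.58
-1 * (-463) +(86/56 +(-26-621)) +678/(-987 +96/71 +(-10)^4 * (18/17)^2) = -357185936941/1958277916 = -182.40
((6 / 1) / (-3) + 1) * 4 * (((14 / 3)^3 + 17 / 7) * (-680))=53494240 / 189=283038.31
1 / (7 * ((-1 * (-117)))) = 1 / 819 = 0.00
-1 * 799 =-799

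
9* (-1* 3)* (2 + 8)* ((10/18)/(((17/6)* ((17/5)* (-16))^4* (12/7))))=-328125/93051748352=-0.00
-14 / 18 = -7 / 9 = -0.78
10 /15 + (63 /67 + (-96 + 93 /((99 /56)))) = -30797 /737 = -41.79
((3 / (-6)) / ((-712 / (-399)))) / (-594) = 133 / 281952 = 0.00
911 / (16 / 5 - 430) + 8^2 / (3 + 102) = -341699 / 224070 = -1.52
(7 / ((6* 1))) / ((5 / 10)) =7 / 3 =2.33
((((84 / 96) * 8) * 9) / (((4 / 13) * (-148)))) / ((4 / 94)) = -38493 / 1184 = -32.51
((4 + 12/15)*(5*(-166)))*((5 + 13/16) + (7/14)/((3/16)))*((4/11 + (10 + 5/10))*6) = -2201907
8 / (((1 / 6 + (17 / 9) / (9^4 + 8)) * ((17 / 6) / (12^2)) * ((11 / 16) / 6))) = 78459715584 / 3691567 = 21253.77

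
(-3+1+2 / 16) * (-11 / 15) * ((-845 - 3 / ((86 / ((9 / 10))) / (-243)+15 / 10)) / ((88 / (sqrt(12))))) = -4103767 * sqrt(3) / 154912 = -45.88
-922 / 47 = -19.62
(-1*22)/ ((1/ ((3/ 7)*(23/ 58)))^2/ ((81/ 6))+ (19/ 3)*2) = -1.44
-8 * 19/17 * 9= -1368/17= -80.47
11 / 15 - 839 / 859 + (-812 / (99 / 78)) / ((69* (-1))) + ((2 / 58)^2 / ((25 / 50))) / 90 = 24752332861 / 2741580105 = 9.03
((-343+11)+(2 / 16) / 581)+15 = -1473415 / 4648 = -317.00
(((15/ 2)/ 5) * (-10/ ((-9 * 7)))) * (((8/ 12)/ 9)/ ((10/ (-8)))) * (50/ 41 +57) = -2728/ 3321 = -0.82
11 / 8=1.38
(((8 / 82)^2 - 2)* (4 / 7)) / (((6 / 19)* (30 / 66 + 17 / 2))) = -399608 / 993471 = -0.40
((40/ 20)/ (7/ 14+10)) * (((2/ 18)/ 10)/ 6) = 1/ 2835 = 0.00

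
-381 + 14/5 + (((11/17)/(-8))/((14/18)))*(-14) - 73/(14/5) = -958701/2380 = -402.82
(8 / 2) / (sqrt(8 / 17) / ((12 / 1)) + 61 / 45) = 373320 / 126289 - 2700*sqrt(34) / 126289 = 2.83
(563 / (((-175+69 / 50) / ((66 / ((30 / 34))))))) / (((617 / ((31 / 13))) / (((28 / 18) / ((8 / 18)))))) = -228459770 / 69630301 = -3.28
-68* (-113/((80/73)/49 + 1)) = 27485668/3657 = 7515.91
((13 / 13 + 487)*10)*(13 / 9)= 63440 / 9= 7048.89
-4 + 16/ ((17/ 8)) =3.53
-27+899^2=808174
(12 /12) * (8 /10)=4 /5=0.80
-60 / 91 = -0.66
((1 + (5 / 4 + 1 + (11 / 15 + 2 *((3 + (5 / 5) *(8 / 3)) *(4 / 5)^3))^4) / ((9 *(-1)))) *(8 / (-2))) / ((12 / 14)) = 12429021245263 / 13183593750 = 942.76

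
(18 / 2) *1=9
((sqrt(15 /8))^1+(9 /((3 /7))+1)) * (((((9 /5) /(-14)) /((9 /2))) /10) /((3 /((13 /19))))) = -143 /9975 - 13 * sqrt(30) /79800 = -0.02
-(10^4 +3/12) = -10000.25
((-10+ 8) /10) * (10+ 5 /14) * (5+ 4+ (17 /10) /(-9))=-22997 /1260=-18.25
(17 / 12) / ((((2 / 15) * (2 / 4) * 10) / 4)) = 17 / 2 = 8.50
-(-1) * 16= 16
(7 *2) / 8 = 7 / 4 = 1.75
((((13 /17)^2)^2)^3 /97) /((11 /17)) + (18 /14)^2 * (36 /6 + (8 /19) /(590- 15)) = 194196394476761342944703 /19575825284572839318575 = 9.92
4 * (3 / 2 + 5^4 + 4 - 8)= 2490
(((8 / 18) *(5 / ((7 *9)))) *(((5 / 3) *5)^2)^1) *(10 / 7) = 125000 / 35721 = 3.50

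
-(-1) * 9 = 9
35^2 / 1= 1225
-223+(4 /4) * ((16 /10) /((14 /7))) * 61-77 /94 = -82259 /470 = -175.02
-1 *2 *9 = -18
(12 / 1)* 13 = 156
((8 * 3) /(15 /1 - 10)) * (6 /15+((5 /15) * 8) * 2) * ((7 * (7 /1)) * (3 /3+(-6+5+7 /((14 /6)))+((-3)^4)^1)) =2831808 /25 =113272.32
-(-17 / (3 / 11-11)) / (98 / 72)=-3366 / 2891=-1.16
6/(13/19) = 114/13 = 8.77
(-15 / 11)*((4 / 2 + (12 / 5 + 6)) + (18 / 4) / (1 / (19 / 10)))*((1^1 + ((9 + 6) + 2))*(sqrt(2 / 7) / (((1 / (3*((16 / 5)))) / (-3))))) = 736776*sqrt(14) / 385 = 7160.42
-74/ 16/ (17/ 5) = -185/ 136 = -1.36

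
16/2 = 8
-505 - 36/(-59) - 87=-34892/59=-591.39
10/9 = 1.11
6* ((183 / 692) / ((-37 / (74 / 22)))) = -549 / 3806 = -0.14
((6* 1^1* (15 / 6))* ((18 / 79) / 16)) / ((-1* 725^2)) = -27 / 66439000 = -0.00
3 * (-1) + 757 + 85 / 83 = 62667 / 83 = 755.02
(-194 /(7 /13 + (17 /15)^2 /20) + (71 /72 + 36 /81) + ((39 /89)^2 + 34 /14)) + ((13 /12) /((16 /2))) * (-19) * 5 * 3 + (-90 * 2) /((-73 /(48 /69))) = -335315224415911807 /945293328530208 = -354.72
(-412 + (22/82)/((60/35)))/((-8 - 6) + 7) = 202627/3444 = 58.83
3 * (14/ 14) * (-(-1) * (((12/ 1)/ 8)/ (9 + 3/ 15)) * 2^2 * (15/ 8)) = 675/ 184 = 3.67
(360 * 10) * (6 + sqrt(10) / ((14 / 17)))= 30600 * sqrt(10) / 7 + 21600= 35423.67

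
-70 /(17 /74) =-5180 /17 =-304.71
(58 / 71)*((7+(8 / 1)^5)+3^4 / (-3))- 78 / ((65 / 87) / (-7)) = 9756354 / 355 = 27482.69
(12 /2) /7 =0.86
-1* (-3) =3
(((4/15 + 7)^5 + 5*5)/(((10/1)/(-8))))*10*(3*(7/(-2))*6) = 862692539744/84375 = 10224504.17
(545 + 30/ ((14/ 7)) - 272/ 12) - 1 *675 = -137.67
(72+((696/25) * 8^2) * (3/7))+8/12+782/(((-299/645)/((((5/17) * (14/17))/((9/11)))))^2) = 34745542664678/30077508825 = 1155.20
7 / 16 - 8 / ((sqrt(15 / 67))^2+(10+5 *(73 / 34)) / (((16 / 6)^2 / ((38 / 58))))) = -478013689 / 144379920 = -3.31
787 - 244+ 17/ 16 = 8705/ 16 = 544.06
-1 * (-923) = 923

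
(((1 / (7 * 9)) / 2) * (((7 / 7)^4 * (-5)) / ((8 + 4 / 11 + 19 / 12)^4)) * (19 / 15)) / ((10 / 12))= -640924416 / 104022418953635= -0.00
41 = 41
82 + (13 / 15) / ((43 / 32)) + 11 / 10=108031 / 1290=83.74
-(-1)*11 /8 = 11 /8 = 1.38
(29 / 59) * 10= 290 / 59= 4.92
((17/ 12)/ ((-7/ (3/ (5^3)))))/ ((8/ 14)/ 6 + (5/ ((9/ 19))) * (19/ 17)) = -2601/ 6368500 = -0.00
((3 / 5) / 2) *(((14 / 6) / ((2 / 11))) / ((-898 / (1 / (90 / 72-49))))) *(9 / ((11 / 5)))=63 / 171518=0.00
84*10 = 840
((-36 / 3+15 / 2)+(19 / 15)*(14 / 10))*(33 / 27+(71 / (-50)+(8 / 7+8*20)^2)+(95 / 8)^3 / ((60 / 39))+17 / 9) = -249870118673999 / 3386880000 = -73775.90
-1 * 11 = -11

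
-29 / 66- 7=-491 / 66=-7.44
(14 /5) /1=14 /5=2.80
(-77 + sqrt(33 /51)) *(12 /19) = -924 /19 + 12 *sqrt(187) /323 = -48.12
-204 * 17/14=-1734/7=-247.71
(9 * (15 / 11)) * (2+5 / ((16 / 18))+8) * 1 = 16875 / 88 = 191.76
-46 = -46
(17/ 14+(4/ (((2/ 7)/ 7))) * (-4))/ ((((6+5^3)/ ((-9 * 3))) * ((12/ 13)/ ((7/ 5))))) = 640107/ 5240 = 122.16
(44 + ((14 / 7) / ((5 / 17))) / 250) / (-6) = -27517 / 3750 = -7.34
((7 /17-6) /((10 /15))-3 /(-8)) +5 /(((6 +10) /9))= -1413 /272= -5.19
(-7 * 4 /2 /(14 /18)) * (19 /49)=-342 /49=-6.98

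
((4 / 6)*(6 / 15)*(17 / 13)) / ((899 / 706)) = 48008 / 175305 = 0.27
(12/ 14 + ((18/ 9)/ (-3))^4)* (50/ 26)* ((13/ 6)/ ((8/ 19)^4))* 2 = 974149475/ 3483648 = 279.63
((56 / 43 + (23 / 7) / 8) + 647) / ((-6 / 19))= -2054.26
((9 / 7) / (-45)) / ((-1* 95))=1 / 3325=0.00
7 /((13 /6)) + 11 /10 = 563 /130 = 4.33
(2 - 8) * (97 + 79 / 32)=-9549 / 16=-596.81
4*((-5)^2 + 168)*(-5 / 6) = -1930 / 3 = -643.33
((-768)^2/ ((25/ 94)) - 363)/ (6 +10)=55434381/ 400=138585.95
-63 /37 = -1.70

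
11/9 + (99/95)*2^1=2827/855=3.31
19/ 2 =9.50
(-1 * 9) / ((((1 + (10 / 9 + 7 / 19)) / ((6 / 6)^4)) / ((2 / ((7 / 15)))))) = -15.56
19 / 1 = 19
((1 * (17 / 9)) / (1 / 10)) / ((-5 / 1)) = -34 / 9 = -3.78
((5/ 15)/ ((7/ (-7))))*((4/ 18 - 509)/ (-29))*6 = -9158/ 261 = -35.09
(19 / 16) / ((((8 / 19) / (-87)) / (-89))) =2795223 / 128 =21837.68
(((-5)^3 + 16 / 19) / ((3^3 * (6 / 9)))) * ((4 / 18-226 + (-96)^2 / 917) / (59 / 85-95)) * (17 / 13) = -54187030375 / 2626158834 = -20.63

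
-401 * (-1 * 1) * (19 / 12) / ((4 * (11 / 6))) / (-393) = -7619 / 34584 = -0.22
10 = 10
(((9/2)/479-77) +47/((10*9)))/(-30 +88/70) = 5768966/2168433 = 2.66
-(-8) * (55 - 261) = -1648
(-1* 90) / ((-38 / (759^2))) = 25923645 / 19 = 1364402.37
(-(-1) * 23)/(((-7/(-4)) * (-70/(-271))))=12466/245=50.88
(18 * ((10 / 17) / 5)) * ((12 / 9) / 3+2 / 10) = 116 / 85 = 1.36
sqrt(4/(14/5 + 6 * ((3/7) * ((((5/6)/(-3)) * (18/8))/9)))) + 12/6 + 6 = 4 * sqrt(12845)/367 + 8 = 9.24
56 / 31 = 1.81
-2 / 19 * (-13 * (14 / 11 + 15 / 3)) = 1794 / 209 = 8.58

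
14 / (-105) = -2 / 15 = -0.13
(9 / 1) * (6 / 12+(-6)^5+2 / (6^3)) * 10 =-4198765 / 6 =-699794.17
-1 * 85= -85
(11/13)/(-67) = -0.01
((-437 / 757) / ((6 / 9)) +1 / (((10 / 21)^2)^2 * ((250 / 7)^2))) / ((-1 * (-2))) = -402473616267 / 946250000000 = -0.43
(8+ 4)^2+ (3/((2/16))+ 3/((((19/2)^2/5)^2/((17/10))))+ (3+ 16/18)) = 201624947/1172889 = 171.90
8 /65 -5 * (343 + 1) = -111792 /65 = -1719.88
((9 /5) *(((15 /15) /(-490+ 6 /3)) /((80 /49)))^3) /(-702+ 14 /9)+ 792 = 1485391099865343289569 /1875493812961280000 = 792.00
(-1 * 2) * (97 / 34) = -97 / 17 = -5.71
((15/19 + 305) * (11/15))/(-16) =-6391/456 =-14.02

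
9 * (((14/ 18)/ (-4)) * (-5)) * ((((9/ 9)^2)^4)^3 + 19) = 175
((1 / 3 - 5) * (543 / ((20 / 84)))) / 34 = -26607 / 85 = -313.02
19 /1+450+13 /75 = 35188 /75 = 469.17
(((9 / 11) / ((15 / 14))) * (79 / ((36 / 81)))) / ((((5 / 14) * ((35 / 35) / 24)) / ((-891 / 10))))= -101590524 / 125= -812724.19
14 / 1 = 14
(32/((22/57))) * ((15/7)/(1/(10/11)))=136800/847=161.51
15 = 15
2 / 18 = 1 / 9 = 0.11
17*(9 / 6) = 51 / 2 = 25.50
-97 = -97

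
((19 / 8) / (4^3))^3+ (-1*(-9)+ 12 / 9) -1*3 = 2952810593 / 402653184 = 7.33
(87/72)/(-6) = -29/144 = -0.20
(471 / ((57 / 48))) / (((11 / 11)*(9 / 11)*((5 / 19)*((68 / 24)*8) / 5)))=6908 / 17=406.35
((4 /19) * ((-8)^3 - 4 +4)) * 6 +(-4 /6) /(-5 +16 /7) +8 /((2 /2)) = -36394 /57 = -638.49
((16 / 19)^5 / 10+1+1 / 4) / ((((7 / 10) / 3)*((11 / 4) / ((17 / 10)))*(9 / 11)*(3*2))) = 362664553 / 519980790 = 0.70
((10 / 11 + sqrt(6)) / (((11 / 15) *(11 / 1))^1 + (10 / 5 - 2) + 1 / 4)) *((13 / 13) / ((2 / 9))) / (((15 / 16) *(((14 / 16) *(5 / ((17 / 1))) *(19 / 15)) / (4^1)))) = 4700160 / 730037 + 470016 *sqrt(6) / 66367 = 23.79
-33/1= -33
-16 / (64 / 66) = -33 / 2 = -16.50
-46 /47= -0.98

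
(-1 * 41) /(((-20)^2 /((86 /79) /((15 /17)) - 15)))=668833 /474000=1.41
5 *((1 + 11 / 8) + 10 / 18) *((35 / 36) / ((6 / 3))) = 36925 / 5184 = 7.12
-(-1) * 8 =8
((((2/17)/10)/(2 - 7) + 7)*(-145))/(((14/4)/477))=-82278684/595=-138283.50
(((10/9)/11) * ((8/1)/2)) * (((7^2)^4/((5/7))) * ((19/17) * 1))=6133748264/1683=3644532.54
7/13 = 0.54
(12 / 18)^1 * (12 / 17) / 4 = 0.12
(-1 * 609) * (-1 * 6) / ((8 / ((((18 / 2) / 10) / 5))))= 16443 / 200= 82.22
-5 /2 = -2.50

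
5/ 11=0.45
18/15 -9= -7.80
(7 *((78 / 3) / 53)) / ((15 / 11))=2002 / 795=2.52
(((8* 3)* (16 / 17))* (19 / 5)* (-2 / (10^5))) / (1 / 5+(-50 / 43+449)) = -2451 / 639678125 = -0.00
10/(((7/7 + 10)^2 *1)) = 10/121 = 0.08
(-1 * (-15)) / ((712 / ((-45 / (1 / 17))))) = -11475 / 712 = -16.12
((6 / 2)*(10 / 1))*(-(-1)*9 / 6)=45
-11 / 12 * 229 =-209.92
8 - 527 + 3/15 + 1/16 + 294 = -17979/80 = -224.74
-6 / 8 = -3 / 4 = -0.75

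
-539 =-539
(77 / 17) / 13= 77 / 221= 0.35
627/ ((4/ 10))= 3135/ 2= 1567.50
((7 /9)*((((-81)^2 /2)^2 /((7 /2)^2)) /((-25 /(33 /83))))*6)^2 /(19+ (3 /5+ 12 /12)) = 896861771404291044 /4346097875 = 206360233.29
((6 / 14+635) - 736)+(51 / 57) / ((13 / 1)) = -173769 / 1729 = -100.50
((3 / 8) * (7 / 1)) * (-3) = -63 / 8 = -7.88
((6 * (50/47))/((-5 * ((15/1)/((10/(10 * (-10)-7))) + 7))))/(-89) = -120/1284181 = -0.00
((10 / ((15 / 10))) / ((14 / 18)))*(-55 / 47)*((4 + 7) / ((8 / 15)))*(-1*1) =136125 / 658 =206.88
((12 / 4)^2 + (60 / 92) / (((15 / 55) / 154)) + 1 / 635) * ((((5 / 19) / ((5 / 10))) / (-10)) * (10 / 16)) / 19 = -2754959 / 4217924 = -0.65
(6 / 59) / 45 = 0.00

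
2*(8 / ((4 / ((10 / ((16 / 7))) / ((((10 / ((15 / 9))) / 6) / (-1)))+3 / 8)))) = -16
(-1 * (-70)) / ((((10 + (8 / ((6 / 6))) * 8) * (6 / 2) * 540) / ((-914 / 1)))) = -3199 / 5994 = -0.53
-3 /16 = -0.19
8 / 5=1.60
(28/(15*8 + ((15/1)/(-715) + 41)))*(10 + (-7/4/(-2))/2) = 167167/92080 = 1.82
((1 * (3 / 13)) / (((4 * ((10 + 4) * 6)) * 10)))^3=1 / 3086626816000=0.00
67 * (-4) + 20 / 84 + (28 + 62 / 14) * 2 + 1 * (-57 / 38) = -8585 / 42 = -204.40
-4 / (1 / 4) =-16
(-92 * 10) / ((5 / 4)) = -736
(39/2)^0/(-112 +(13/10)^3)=-0.01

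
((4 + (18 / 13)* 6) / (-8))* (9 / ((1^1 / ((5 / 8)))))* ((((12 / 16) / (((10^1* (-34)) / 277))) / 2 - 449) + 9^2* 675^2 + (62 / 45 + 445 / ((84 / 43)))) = -2432350068655 / 7616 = -319373695.99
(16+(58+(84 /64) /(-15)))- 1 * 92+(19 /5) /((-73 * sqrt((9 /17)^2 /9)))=-322061 /17520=-18.38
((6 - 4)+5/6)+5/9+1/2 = 35/9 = 3.89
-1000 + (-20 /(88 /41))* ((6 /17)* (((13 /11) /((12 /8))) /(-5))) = -2055934 /2057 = -999.48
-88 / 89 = -0.99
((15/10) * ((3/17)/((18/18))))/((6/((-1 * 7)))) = -21/68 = -0.31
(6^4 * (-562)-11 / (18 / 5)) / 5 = -13110391 / 90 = -145671.01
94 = 94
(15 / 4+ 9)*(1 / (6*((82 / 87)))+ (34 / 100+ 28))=5962869 / 16400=363.59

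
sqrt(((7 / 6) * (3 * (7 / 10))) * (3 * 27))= 63 * sqrt(5) / 10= 14.09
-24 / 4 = -6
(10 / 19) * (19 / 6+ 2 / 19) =1865 / 1083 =1.72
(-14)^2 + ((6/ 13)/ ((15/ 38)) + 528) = 47136/ 65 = 725.17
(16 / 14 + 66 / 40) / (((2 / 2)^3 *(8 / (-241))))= -94231 / 1120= -84.13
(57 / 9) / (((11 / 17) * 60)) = 323 / 1980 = 0.16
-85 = -85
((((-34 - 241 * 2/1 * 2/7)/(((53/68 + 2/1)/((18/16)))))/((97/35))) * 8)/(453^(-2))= -41170748.22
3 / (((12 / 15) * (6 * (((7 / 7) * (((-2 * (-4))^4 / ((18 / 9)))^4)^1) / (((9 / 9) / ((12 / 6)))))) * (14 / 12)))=15 / 985162418487296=0.00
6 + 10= 16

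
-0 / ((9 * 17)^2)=0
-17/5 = -3.40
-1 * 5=-5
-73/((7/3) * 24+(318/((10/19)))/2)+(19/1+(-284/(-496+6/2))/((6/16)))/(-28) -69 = -69.94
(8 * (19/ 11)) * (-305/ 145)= -9272/ 319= -29.07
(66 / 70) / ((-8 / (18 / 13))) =-297 / 1820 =-0.16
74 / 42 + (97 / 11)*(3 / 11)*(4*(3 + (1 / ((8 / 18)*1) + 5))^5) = 707998390423 / 650496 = 1088397.76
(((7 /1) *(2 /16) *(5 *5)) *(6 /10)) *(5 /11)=525 /88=5.97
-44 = -44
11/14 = 0.79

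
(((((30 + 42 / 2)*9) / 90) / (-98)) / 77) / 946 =-51 / 71385160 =-0.00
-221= -221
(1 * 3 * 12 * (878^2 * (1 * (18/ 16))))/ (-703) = -31220802/ 703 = -44410.81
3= 3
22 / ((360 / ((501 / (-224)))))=-1837 / 13440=-0.14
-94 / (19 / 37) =-3478 / 19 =-183.05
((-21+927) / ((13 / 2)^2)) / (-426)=-604 / 11999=-0.05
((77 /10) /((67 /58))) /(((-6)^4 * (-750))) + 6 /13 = 1953690971 /4233060000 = 0.46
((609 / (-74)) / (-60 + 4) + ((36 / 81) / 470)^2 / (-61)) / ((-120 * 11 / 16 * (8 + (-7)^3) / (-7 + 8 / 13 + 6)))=-23739402707 / 11607652249479000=-0.00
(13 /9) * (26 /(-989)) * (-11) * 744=922064 /2967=310.77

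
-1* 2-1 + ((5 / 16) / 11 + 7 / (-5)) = -3847 / 880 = -4.37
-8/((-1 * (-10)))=-4/5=-0.80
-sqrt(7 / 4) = -sqrt(7) / 2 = -1.32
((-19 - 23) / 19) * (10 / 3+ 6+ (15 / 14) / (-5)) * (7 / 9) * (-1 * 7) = 109.75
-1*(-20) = 20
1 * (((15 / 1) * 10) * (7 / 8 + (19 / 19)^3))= 1125 / 4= 281.25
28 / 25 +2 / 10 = 1.32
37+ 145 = 182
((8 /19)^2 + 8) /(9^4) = 328 /263169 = 0.00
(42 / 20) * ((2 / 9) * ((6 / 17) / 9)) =14 / 765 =0.02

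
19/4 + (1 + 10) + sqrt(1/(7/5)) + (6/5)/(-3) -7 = 9.20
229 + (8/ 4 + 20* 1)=251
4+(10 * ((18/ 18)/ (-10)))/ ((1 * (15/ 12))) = 16/ 5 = 3.20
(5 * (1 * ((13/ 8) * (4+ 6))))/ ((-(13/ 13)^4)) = -325/ 4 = -81.25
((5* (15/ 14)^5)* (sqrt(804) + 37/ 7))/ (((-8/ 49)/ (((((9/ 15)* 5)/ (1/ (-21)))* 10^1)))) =916424.31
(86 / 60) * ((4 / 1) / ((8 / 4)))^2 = 86 / 15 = 5.73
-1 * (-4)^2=-16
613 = 613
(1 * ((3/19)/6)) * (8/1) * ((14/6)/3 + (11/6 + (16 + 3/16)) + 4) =3283/684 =4.80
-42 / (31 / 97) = -4074 / 31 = -131.42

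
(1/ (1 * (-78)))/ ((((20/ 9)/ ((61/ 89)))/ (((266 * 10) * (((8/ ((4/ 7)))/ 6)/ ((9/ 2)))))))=-56791/ 10413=-5.45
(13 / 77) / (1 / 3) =39 / 77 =0.51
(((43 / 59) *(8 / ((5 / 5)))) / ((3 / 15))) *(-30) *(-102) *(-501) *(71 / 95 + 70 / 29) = -4592888321760 / 32509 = -141280516.83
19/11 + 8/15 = 373/165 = 2.26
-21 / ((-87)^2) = -0.00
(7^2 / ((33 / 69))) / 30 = 1127 / 330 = 3.42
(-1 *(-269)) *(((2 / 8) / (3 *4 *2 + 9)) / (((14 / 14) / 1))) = 269 / 132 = 2.04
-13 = -13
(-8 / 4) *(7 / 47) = -14 / 47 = -0.30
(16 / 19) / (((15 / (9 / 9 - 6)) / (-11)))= 176 / 57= 3.09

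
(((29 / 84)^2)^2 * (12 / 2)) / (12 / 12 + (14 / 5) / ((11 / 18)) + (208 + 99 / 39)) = 505705915 / 1282234496256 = 0.00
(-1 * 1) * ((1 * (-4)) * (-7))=-28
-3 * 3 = -9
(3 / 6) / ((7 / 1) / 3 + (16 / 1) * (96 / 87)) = 87 / 3478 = 0.03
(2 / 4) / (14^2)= 1 / 392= 0.00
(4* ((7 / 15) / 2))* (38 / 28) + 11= 184 / 15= 12.27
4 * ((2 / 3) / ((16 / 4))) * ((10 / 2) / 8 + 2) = 7 / 4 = 1.75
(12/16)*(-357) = -1071/4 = -267.75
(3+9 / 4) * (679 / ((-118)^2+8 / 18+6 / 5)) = 91665 / 358088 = 0.26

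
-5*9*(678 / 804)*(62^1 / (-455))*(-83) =-2616741 / 6097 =-429.19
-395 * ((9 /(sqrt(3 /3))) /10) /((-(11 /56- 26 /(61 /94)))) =-1214388 /136193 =-8.92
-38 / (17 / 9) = -342 / 17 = -20.12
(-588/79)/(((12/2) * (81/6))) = -196/2133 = -0.09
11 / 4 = 2.75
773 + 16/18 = 6965/9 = 773.89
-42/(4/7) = -147/2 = -73.50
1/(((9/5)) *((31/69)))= 115/93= 1.24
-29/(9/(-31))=899/9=99.89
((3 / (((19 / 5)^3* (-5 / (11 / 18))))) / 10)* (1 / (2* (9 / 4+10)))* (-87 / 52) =0.00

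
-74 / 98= -37 / 49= -0.76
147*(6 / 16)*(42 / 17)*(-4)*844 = -7816284 / 17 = -459781.41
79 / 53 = 1.49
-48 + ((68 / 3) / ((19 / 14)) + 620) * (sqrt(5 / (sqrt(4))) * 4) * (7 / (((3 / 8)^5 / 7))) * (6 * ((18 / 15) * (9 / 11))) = -48 + 466172772352 * sqrt(10) / 9405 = 156742933.80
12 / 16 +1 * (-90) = -89.25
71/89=0.80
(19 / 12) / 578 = 19 / 6936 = 0.00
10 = 10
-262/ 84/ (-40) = 131/ 1680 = 0.08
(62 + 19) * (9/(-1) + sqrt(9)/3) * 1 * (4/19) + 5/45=-23309/171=-136.31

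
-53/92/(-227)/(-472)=-53/9857248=-0.00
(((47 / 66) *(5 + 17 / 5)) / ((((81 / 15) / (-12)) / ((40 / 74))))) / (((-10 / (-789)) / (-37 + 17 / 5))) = 38764096 / 2035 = 19048.70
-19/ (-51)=19/ 51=0.37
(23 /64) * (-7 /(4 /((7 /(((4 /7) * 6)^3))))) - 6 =-21620225 /3538944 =-6.11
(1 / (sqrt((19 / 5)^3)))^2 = 125 / 6859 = 0.02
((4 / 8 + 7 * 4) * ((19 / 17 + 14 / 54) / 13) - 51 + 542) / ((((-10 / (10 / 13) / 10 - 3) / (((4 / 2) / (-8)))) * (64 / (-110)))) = -270215825 / 5473728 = -49.37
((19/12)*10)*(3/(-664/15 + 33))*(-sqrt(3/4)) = 1425*sqrt(3)/676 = 3.65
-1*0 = 0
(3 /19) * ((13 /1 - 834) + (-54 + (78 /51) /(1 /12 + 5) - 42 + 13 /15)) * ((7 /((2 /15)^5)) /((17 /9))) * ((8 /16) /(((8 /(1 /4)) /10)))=-340763365884375 /171494912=-1987017.35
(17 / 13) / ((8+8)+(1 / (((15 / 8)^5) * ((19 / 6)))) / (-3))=245278125 / 3000198032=0.08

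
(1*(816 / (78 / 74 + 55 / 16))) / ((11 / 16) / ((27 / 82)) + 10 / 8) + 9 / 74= 7738677099 / 141868286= 54.55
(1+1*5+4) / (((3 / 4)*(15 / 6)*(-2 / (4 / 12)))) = -8 / 9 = -0.89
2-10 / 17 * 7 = -36 / 17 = -2.12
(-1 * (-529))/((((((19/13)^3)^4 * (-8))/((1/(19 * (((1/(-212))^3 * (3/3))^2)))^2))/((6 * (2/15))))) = -50789768720027103330017270970570345254223872/3995033428914420605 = -12713227466992265221703570.00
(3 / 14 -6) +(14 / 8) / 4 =-599 / 112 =-5.35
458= 458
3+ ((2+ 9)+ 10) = 24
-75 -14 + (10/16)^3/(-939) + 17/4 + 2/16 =-40685117/480768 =-84.63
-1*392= -392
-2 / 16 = -1 / 8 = -0.12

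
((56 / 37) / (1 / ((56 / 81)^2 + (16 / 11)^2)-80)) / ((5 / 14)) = -0.05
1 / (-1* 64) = -1 / 64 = -0.02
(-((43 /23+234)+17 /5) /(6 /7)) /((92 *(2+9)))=-0.28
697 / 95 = 7.34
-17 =-17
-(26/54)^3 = -2197/19683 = -0.11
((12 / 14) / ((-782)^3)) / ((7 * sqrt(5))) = -3 * sqrt(5) / 58580941580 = -0.00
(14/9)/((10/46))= 322/45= 7.16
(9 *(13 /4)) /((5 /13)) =1521 /20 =76.05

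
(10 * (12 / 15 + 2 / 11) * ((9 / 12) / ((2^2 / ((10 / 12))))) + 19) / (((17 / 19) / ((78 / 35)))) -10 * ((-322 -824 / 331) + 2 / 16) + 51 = 14496604051 / 4332790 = 3345.79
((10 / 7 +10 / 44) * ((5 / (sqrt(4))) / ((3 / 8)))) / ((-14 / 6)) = -2550 / 539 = -4.73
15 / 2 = 7.50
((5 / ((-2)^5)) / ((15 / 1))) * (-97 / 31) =97 / 2976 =0.03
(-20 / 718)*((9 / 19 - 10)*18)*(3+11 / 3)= 31.84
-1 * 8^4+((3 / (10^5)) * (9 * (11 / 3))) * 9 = -4095.99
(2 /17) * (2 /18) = 2 /153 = 0.01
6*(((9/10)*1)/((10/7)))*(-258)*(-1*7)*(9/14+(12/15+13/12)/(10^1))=28371357/5000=5674.27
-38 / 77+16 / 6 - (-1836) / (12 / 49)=1732309 / 231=7499.17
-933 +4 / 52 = -12128 / 13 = -932.92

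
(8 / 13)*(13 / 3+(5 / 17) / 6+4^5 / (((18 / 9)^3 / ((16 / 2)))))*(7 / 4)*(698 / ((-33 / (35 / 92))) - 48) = -6941170215 / 111826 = -62071.17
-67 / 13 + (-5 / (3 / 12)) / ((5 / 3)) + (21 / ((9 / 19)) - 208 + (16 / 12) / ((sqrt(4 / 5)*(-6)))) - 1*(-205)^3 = 335982823 / 39 - sqrt(5) / 9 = 8614943.93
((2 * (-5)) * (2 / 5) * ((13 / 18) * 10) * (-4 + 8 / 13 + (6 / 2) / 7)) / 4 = 1345 / 63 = 21.35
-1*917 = -917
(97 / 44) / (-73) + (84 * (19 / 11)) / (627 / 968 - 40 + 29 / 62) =-22484645 / 5977532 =-3.76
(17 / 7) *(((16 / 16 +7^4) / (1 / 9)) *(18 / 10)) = 3307554 / 35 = 94501.54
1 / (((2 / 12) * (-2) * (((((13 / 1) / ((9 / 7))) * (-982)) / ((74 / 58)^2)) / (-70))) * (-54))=6845 / 10736206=0.00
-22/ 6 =-11/ 3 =-3.67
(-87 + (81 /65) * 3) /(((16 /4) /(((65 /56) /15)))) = -451 /280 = -1.61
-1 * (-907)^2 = -822649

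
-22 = -22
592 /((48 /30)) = 370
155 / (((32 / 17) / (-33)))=-86955 / 32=-2717.34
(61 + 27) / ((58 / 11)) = 484 / 29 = 16.69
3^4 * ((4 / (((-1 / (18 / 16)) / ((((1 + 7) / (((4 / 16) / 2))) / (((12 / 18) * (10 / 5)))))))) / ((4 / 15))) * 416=-27293760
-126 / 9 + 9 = -5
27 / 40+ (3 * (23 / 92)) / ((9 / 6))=1.18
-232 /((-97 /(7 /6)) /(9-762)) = -203812 /97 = -2101.15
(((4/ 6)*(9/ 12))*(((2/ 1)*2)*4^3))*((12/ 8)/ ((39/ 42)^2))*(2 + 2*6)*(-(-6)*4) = 74818.65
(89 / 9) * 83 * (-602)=-4446974 / 9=-494108.22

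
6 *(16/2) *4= 192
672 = 672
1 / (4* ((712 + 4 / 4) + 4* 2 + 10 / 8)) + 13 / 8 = 37565 / 23112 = 1.63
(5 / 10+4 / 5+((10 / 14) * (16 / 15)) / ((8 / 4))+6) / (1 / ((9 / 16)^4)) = 3527631 / 4587520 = 0.77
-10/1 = -10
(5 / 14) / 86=5 / 1204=0.00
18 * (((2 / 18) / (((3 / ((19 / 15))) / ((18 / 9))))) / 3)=76 / 135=0.56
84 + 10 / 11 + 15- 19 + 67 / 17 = 15867 / 187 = 84.85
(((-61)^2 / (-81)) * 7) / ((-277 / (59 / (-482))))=-1536773 / 10814634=-0.14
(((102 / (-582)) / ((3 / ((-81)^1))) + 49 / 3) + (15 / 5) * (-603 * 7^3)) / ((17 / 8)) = -1444444696 / 4947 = -291983.97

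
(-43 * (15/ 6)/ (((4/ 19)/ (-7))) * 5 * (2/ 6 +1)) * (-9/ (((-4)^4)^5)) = -428925/ 2199023255552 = -0.00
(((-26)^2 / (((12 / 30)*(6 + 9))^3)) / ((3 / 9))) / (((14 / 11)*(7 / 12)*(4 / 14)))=1859 / 42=44.26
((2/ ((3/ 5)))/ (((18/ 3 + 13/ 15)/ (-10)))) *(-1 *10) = 5000/ 103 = 48.54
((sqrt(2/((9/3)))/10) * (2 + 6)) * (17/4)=2.78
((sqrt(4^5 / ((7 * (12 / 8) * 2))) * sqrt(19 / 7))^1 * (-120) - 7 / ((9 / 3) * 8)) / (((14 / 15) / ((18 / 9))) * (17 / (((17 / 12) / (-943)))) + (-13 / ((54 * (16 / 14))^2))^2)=0.26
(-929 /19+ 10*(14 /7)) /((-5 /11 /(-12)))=-72468 /95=-762.82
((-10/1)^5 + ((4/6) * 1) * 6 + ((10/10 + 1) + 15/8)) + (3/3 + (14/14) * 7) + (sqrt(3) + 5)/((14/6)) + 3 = -99978.24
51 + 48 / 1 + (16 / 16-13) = 87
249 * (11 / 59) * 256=11884.47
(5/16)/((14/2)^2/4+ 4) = 1/52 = 0.02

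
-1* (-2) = 2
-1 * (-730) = 730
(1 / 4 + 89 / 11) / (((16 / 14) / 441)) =1132929 / 352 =3218.55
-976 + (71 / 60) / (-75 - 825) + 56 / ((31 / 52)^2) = -42471716231 / 51894000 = -818.43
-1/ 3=-0.33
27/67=0.40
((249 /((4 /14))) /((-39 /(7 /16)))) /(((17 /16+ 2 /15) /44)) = -191730 /533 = -359.72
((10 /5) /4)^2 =1 /4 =0.25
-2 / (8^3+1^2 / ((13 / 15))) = -26 / 6671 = -0.00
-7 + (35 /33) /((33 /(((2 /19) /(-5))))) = -144851 /20691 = -7.00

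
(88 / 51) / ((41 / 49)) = 4312 / 2091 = 2.06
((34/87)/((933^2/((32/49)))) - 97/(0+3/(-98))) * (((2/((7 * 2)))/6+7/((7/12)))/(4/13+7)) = 7719513052069013/1480646948193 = 5213.61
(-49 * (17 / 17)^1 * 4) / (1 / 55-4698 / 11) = 10780 / 23489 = 0.46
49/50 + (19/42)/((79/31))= 1.16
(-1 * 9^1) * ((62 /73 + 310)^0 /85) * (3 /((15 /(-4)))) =36 /425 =0.08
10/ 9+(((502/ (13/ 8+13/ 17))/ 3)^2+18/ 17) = 79273189228/ 16160625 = 4905.33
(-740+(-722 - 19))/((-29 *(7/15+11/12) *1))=88860/2407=36.92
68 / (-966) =-34 / 483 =-0.07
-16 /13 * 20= -320 /13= -24.62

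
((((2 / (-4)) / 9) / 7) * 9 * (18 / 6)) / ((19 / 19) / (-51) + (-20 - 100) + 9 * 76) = -153 / 402682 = -0.00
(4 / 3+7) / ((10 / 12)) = 10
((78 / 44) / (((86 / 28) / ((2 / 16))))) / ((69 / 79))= 7189 / 87032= 0.08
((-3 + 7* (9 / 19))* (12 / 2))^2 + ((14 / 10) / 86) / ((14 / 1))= 1114921 / 310460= 3.59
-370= -370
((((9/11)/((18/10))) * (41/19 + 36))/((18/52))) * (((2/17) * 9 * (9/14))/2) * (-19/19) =-424125/24871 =-17.05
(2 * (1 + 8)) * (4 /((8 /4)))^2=72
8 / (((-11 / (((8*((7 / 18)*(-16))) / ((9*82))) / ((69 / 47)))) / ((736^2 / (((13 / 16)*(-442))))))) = -15869149184 / 314860689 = -50.40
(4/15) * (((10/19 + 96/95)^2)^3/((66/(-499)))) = -9666019701531008/363870485859375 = -26.56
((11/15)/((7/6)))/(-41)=-22/1435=-0.02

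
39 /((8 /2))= 39 /4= 9.75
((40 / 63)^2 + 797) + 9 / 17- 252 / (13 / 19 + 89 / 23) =49854509164 / 67135635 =742.59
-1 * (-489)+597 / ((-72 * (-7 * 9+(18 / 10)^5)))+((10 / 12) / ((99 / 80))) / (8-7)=5941376107 / 12128688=489.86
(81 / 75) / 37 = 27 / 925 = 0.03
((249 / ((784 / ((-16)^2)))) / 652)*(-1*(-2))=1992 / 7987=0.25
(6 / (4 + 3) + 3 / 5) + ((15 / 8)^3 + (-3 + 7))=215917 / 17920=12.05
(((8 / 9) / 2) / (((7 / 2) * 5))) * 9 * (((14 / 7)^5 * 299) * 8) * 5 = 612352 / 7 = 87478.86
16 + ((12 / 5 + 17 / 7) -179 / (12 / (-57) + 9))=2708 / 5845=0.46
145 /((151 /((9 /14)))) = 1305 /2114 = 0.62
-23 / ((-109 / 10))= 230 / 109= 2.11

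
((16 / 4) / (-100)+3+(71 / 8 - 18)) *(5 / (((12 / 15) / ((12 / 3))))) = -1233 / 8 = -154.12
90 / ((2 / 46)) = 2070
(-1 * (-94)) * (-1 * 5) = -470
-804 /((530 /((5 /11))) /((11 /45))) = -134 /795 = -0.17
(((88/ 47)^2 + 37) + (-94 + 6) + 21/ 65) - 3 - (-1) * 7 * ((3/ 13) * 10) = -4884391/ 143585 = -34.02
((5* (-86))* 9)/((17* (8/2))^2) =-1935/2312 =-0.84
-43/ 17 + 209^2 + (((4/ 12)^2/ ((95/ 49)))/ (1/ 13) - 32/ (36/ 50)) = 634231399/ 14535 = 43634.77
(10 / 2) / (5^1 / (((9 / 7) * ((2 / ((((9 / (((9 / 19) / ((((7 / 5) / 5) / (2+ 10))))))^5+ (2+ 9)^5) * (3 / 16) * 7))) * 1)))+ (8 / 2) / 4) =233280000000000 / 19176391265173998757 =0.00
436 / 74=218 / 37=5.89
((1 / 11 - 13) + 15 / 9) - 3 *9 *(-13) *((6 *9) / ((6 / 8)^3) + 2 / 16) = 11869607 / 264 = 44960.63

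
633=633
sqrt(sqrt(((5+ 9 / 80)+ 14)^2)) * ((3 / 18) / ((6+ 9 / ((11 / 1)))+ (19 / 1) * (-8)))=-0.01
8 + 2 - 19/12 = 101/12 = 8.42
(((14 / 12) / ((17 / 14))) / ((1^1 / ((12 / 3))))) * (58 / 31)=11368 / 1581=7.19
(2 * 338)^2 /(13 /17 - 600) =-7768592 /10187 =-762.60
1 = 1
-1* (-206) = 206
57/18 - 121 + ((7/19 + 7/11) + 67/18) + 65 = -90488/1881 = -48.11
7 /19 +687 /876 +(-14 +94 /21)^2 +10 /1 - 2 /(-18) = 101.97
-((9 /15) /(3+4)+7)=-248 /35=-7.09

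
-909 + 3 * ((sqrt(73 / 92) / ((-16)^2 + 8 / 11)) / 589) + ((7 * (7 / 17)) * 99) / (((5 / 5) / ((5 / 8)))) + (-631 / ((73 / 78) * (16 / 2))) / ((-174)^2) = -36603505553 / 50096688 + 33 * sqrt(1679) / 76513456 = -730.66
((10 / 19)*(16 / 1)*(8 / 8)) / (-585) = -32 / 2223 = -0.01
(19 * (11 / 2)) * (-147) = -15361.50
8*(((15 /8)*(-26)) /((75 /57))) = -1482 /5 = -296.40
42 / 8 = 21 / 4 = 5.25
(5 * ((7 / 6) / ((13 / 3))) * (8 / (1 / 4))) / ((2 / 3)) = 840 / 13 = 64.62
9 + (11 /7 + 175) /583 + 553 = 2294758 /4081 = 562.30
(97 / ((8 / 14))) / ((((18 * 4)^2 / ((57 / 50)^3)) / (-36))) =-13971783 / 8000000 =-1.75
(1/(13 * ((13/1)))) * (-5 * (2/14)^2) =-0.00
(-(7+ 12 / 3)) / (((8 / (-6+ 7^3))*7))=-66.20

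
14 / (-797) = -14 / 797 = -0.02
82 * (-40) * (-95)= 311600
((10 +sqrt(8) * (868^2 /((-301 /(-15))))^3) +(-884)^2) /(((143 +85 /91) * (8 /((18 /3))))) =35556703 /8732 +95736910677303168000 * sqrt(2) /173563781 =780073108722.47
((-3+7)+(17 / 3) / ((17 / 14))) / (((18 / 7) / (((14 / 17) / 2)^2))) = 4459 / 7803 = 0.57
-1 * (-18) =18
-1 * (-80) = 80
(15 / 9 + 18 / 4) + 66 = 433 / 6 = 72.17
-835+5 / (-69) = -57620 / 69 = -835.07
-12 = -12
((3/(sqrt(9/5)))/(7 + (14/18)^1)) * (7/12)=0.17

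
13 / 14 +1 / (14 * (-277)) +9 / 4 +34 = 288355 / 7756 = 37.18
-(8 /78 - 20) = 776 /39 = 19.90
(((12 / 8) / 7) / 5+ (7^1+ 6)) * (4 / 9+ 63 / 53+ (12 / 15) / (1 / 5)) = 2453231 / 33390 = 73.47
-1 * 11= -11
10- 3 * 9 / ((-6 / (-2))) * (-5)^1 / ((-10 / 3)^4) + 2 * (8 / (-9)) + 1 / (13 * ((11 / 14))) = 22354223 / 2574000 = 8.68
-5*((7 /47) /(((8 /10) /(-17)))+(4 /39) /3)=344315 /21996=15.65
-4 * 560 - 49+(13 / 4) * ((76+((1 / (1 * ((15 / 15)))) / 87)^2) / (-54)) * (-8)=-460308722 / 204363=-2252.41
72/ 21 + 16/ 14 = 32/ 7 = 4.57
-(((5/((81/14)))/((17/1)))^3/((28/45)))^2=-3751562500/84162499067261169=-0.00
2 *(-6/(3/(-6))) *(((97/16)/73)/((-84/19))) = -1843/4088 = -0.45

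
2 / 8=1 / 4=0.25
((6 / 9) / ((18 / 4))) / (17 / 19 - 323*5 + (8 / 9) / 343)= -6517 / 71003973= -0.00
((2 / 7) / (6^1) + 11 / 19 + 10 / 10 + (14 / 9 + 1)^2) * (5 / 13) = 33800 / 10773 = 3.14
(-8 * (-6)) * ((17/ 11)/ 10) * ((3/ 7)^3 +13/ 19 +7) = 20641128/ 358435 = 57.59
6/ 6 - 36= -35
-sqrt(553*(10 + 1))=-sqrt(6083)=-77.99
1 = 1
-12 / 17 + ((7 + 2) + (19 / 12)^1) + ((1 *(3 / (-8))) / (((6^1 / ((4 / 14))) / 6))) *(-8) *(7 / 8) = 542 / 51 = 10.63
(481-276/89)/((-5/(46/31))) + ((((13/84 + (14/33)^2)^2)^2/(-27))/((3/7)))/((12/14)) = -16775348754979630607135587/118278426533361726804480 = -141.83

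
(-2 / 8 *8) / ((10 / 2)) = -2 / 5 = -0.40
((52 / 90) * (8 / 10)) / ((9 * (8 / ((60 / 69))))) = 52 / 9315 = 0.01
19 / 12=1.58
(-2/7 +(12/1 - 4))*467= 25218/7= 3602.57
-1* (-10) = 10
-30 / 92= -0.33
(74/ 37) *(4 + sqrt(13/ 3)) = 12.16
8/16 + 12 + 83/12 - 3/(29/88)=3589/348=10.31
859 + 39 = 898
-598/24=-299/12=-24.92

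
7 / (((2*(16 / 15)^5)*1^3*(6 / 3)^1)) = 5315625 / 4194304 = 1.27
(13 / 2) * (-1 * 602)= -3913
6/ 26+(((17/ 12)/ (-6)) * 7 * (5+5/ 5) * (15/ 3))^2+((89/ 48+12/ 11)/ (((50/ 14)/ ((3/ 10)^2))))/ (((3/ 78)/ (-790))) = 240499873/ 257400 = 934.34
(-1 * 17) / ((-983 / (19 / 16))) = 323 / 15728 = 0.02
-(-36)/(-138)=-6/23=-0.26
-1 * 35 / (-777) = 5 / 111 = 0.05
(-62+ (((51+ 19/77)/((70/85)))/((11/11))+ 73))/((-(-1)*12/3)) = 19735/1078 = 18.31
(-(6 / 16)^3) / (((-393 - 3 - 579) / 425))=153 / 6656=0.02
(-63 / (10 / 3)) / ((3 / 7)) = -441 / 10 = -44.10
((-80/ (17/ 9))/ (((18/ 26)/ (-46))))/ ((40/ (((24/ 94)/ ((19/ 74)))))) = 1062048/ 15181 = 69.96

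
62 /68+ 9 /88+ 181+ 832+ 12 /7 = 10636707 /10472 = 1015.73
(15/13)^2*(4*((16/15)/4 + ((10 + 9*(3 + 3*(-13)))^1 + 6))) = -276960/169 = -1638.82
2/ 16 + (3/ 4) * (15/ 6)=2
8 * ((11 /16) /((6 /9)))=33 /4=8.25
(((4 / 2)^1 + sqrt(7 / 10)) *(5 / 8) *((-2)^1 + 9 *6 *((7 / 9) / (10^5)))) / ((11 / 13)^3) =-19968533 / 4840000 - 19968533 *sqrt(70) / 96800000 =-5.85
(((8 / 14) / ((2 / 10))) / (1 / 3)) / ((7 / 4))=240 / 49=4.90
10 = 10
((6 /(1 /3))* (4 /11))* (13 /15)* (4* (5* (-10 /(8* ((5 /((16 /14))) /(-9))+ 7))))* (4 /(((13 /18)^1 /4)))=-622080 /77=-8078.96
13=13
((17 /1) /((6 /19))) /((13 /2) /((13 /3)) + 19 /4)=646 /75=8.61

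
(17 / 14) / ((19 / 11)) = 187 / 266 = 0.70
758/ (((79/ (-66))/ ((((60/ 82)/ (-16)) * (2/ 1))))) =187605/ 3239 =57.92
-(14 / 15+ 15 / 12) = -131 / 60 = -2.18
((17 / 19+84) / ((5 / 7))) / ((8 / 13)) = 193.14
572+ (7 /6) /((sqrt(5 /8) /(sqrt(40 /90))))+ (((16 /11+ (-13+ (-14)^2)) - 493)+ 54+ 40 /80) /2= 14 * sqrt(10) /45+ 19579 /44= 445.96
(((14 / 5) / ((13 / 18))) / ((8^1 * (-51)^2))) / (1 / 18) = 63 / 18785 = 0.00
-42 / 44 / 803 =-0.00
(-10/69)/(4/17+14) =-85/8349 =-0.01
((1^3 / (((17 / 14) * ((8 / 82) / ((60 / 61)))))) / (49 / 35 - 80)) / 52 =-7175 / 3532022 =-0.00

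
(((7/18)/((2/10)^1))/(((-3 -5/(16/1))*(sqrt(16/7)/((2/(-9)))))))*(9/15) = 28*sqrt(7)/1431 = 0.05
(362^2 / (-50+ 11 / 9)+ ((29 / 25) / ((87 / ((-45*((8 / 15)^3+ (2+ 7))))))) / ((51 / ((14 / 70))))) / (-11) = 1691709696893 / 6926596875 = 244.23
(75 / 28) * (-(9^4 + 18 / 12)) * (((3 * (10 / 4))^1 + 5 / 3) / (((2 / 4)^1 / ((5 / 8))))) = -12890625 / 64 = -201416.02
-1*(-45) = 45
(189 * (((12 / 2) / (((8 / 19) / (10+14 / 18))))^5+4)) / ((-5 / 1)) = -3230072317015.83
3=3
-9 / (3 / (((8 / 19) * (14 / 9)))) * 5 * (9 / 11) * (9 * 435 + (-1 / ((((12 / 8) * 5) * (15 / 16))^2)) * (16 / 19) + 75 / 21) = -422145864992 / 13402125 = -31498.43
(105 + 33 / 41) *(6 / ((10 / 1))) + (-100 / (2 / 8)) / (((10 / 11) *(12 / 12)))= -376.52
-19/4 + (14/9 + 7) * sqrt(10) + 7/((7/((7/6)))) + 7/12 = 24.06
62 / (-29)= -62 / 29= -2.14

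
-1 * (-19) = 19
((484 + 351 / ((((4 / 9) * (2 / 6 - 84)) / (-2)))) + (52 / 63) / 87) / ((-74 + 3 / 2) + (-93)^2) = 1383677149 / 23597913843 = 0.06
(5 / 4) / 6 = 5 / 24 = 0.21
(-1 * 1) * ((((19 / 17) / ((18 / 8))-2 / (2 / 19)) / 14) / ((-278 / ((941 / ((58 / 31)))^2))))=-2409031639271 / 2003181264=-1202.60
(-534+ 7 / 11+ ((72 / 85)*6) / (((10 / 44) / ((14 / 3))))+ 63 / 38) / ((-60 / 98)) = 3720001061 / 5329500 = 698.00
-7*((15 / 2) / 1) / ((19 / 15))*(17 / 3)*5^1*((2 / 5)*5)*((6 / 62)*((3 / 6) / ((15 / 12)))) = -53550 / 589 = -90.92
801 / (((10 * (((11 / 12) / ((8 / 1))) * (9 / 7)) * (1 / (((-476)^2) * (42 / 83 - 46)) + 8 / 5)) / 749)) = 6387570964447232 / 25096160441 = 254523.83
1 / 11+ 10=111 / 11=10.09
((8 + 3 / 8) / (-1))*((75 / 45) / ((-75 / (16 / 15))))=134 / 675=0.20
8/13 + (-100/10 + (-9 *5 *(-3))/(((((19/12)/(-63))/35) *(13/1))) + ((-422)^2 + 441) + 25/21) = 850952572/5187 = 164054.86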